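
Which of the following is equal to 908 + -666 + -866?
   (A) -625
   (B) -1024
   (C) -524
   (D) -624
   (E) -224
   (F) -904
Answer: D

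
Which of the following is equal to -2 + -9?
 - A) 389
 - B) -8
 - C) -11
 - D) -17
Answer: C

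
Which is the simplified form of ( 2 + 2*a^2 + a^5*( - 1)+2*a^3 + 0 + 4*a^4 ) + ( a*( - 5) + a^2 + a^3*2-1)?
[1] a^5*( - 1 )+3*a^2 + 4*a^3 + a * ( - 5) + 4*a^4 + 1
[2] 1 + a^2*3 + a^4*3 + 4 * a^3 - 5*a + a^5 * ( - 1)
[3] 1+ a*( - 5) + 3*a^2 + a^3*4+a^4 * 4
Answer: 1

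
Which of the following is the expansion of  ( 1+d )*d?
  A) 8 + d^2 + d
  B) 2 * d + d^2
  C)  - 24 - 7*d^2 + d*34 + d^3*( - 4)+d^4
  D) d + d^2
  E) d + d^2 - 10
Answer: D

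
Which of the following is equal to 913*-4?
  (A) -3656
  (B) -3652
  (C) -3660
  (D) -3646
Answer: B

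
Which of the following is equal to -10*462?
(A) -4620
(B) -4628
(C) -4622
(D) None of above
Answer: A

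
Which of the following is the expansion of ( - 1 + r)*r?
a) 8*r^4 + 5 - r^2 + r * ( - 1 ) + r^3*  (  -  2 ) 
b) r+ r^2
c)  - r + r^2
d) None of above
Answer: c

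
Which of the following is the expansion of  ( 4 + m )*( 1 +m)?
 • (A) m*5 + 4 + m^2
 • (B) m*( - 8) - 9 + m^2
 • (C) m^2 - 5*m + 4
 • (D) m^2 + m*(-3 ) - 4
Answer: A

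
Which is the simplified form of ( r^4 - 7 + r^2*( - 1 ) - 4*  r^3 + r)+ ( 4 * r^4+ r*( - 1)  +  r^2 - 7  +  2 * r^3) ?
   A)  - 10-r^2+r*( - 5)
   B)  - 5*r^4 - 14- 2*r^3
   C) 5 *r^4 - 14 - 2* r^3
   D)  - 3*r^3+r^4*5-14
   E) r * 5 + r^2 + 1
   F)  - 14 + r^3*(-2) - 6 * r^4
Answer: C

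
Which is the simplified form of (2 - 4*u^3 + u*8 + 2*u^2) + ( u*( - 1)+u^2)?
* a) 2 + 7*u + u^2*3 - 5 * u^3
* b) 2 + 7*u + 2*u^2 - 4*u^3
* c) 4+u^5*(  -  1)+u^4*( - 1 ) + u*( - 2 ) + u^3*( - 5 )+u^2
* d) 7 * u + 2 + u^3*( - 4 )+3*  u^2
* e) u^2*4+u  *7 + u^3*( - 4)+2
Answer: d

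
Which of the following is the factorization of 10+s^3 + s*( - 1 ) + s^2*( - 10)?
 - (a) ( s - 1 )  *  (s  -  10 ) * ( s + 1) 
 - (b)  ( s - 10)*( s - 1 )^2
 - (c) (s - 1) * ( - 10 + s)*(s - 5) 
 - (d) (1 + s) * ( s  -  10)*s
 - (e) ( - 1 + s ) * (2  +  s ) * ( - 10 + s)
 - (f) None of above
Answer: a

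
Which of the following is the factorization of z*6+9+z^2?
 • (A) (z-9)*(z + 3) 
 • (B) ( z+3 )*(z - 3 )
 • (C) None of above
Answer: C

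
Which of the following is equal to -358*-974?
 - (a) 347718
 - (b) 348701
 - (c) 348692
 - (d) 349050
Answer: c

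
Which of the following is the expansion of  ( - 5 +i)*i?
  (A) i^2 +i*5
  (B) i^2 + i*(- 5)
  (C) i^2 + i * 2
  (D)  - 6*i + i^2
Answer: B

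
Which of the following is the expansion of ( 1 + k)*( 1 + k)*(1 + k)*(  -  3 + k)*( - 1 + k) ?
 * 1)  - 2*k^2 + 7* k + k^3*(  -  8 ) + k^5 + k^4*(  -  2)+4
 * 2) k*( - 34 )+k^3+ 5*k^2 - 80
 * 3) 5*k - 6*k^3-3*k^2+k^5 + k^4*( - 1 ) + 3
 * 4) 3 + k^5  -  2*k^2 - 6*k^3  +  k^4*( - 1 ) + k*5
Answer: 4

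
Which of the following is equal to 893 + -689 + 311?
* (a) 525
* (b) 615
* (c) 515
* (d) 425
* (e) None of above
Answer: c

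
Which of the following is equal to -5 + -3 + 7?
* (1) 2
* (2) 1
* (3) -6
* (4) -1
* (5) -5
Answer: 4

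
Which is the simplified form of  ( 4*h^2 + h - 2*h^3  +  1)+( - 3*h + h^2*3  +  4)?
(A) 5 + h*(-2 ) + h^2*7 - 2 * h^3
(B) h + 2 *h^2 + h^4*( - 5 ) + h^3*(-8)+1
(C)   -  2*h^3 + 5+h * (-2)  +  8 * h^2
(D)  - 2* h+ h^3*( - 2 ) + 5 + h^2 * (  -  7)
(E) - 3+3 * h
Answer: A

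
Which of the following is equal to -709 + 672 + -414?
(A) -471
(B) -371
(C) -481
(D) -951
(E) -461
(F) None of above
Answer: F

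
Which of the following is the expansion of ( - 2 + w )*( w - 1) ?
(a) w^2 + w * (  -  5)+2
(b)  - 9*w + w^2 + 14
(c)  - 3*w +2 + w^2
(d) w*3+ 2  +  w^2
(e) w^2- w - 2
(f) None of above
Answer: c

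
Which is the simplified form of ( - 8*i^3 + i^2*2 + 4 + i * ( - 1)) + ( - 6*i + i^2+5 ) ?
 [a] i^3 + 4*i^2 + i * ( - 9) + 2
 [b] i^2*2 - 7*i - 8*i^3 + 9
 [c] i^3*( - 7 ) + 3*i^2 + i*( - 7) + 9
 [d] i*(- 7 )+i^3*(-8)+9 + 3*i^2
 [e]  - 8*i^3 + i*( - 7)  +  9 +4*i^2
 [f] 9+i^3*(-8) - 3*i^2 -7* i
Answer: d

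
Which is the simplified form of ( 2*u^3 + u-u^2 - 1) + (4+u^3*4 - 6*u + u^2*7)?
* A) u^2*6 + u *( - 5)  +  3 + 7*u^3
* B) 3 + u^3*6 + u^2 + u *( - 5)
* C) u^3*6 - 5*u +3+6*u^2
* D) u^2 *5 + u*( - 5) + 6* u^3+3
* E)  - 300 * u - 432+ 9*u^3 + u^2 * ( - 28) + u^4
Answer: C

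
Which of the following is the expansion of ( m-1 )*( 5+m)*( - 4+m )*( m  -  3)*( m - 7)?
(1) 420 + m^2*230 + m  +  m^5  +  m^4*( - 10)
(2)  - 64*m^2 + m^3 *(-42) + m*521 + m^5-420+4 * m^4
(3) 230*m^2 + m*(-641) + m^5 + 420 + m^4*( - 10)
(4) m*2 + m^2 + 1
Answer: 3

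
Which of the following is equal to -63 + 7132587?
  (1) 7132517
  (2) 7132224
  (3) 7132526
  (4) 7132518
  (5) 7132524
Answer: 5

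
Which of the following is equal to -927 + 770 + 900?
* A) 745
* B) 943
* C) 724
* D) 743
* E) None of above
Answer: D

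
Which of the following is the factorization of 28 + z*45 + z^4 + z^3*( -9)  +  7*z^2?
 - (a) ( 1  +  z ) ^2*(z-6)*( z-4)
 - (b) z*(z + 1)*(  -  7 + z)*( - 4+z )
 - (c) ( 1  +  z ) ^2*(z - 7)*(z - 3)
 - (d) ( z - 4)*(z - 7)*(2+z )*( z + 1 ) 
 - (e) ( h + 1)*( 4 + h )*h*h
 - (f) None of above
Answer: f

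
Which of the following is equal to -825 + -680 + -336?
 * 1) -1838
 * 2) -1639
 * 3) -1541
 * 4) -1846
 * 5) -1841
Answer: 5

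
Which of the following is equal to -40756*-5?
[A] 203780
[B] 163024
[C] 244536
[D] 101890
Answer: A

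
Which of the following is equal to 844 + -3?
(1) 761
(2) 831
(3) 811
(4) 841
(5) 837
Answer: 4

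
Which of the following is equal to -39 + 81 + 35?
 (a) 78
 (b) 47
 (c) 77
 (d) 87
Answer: c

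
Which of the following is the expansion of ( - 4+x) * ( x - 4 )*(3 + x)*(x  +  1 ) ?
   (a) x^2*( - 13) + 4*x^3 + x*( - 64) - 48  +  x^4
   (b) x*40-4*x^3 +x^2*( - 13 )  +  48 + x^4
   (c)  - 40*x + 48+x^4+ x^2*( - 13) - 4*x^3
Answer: b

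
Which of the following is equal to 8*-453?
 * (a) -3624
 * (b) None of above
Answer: a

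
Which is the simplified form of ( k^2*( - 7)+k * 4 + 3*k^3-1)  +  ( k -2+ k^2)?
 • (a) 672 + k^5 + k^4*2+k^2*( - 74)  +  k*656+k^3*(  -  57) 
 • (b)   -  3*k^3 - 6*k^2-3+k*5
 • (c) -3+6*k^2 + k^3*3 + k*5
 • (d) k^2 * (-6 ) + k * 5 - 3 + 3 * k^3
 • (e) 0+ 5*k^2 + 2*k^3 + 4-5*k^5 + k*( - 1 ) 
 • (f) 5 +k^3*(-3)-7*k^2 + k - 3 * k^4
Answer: d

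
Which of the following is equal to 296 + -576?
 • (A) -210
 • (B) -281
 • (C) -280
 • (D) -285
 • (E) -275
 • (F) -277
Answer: C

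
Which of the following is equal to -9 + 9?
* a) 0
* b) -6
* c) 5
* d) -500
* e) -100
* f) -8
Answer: a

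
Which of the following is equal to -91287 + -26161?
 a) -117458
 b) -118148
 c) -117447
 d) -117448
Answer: d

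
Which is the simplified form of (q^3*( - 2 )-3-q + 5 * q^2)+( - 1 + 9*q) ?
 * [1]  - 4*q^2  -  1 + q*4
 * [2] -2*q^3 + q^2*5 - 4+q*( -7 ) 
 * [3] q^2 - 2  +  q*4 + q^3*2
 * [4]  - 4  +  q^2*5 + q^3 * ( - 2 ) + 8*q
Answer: 4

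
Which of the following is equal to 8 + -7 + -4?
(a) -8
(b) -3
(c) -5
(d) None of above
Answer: b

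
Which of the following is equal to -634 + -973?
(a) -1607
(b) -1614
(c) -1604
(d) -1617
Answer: a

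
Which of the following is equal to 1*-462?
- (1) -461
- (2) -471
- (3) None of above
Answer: 3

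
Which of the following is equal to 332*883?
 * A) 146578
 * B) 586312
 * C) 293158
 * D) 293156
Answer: D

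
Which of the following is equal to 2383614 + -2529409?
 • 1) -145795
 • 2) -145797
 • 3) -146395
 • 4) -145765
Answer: 1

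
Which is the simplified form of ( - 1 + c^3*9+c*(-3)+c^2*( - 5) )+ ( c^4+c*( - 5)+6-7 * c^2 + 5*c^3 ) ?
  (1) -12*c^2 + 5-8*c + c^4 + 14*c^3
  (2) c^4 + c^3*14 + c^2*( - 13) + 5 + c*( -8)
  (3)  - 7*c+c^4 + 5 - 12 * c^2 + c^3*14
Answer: 1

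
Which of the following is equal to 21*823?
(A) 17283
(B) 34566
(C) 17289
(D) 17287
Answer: A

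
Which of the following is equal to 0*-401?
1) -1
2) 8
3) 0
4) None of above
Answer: 3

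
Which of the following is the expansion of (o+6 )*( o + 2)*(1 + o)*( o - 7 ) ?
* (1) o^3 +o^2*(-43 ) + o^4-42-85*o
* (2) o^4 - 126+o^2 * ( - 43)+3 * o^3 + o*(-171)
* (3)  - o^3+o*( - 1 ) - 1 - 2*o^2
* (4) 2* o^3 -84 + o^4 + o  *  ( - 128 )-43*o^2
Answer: 4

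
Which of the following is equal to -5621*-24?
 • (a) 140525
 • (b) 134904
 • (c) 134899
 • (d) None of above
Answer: b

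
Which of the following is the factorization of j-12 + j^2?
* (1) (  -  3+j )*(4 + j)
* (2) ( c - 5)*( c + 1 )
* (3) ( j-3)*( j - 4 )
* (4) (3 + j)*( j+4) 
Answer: 1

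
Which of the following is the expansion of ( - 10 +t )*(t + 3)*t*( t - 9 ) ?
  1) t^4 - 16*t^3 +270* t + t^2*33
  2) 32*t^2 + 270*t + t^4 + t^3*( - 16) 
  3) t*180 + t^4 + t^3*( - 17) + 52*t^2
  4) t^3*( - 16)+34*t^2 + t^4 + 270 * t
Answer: 1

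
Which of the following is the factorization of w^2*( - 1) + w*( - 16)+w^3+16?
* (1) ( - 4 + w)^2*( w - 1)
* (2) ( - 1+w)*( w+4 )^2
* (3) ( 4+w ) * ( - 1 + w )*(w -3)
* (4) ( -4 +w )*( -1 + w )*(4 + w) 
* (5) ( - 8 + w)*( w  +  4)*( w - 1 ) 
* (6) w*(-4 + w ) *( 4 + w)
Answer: 4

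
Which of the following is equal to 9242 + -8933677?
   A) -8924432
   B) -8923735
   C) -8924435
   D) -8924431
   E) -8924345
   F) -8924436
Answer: C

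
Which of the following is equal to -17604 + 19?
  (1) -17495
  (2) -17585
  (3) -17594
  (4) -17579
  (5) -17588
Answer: 2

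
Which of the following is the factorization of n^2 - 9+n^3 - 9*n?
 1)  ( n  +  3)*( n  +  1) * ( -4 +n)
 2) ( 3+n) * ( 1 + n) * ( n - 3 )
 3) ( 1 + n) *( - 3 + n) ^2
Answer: 2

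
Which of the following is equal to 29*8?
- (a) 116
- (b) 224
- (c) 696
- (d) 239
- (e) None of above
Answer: e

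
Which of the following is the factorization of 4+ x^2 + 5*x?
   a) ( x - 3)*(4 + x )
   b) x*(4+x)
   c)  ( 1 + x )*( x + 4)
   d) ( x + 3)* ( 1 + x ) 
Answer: c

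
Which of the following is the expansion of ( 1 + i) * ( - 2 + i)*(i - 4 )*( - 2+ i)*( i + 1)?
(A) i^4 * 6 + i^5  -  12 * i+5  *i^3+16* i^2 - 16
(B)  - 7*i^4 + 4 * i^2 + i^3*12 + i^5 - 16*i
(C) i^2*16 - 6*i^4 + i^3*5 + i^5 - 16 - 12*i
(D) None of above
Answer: C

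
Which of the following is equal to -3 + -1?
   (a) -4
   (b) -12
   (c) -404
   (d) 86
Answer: a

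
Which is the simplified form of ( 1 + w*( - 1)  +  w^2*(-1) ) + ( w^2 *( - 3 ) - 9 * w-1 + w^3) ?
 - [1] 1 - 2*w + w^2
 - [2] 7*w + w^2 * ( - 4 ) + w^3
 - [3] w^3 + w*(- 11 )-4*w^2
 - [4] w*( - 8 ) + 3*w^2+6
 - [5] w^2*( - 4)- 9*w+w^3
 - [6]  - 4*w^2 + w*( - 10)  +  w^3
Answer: 6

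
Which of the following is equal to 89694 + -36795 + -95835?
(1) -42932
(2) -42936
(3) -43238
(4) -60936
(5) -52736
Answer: 2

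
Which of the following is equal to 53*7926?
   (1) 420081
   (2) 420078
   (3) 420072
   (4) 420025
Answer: 2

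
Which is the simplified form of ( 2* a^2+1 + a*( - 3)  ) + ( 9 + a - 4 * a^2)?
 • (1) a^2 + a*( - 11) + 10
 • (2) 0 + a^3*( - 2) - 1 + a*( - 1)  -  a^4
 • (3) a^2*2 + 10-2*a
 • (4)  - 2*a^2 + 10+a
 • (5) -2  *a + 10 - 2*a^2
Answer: 5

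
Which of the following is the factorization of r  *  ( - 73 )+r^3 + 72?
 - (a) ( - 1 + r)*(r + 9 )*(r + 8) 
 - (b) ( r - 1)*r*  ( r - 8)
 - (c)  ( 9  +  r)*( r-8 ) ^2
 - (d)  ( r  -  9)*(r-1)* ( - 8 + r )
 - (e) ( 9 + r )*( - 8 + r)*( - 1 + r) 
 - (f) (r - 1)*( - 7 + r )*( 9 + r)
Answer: e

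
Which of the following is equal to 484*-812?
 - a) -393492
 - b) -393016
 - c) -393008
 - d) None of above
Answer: c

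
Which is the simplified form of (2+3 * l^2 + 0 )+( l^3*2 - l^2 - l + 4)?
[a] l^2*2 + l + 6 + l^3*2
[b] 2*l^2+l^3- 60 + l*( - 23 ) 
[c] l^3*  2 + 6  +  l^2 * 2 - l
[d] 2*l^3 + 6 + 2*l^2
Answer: c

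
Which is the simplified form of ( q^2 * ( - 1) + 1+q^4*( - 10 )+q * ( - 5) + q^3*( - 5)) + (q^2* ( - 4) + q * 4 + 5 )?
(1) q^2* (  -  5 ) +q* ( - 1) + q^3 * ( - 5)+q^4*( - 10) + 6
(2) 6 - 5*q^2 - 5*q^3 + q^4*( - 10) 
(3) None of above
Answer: 1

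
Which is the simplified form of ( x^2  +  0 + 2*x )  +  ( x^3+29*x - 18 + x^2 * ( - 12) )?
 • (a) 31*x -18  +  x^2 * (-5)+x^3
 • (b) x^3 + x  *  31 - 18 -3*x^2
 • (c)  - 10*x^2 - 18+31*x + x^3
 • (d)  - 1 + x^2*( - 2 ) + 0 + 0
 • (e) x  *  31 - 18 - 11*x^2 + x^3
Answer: e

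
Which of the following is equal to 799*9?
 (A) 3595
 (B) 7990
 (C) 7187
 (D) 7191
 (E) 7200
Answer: D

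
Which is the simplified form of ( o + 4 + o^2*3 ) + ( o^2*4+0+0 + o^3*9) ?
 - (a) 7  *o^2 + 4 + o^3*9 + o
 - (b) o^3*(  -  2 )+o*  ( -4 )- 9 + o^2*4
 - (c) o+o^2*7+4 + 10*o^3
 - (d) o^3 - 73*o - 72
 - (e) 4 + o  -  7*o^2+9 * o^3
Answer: a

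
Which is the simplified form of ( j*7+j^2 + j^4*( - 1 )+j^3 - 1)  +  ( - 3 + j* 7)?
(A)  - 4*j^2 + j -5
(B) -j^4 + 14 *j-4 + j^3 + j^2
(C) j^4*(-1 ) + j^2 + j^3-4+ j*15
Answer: B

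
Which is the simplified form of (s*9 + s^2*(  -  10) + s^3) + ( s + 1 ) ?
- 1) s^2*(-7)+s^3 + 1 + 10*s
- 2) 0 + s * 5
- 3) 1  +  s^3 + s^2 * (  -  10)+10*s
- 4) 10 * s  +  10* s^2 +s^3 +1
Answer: 3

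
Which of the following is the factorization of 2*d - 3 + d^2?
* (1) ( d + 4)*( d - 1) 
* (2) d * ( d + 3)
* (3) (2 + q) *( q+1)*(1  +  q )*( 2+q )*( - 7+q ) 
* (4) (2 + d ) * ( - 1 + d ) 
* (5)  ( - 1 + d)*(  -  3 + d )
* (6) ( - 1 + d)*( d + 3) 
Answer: 6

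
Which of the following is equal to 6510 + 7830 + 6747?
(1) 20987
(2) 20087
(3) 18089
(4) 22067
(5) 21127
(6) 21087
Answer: 6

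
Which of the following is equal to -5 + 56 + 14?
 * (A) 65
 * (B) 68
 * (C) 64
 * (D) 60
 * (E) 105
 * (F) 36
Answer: A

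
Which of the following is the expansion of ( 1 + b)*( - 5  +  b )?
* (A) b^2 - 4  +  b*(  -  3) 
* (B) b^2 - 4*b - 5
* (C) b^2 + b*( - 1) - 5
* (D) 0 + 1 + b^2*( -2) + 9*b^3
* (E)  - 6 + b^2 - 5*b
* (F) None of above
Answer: B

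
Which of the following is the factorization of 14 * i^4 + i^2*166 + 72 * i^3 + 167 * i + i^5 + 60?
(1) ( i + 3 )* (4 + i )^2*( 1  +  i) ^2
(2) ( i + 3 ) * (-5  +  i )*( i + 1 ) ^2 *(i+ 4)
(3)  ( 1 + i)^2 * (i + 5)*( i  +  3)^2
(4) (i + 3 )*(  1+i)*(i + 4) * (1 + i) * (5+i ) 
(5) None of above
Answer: 4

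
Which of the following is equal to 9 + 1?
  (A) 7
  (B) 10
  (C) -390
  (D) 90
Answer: B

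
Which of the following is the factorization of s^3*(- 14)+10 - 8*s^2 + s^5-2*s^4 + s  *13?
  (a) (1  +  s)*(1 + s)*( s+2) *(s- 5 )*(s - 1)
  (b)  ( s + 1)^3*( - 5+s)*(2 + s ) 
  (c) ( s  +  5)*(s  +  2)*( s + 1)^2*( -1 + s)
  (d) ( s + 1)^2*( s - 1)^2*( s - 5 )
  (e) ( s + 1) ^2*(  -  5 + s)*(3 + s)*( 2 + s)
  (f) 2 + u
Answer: a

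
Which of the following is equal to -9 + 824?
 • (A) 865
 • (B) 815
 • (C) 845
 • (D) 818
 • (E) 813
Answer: B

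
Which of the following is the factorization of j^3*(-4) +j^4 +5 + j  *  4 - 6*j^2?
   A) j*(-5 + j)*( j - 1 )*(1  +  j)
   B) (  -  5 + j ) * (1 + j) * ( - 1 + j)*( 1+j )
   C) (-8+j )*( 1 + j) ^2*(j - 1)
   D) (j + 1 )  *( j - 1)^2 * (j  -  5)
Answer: B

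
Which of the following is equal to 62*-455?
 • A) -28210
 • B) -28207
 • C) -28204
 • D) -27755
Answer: A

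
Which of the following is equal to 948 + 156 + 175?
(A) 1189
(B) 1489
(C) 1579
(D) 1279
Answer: D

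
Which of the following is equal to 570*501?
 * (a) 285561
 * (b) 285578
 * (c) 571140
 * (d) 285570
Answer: d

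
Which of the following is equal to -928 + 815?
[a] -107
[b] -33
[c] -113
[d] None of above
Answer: c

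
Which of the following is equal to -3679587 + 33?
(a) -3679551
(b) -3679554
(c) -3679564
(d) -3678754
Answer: b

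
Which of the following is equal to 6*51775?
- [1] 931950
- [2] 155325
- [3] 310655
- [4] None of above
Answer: 4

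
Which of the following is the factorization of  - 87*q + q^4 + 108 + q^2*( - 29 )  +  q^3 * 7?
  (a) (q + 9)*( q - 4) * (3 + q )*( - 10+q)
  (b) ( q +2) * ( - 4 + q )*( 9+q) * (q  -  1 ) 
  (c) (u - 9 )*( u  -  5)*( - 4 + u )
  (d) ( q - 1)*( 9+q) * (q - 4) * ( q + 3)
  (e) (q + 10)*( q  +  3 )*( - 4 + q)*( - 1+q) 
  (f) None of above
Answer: d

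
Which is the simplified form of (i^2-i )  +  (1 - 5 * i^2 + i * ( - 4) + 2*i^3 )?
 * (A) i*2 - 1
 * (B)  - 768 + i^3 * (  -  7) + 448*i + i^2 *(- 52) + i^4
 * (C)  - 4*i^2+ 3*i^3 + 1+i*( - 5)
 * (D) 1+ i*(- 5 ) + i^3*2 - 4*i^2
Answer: D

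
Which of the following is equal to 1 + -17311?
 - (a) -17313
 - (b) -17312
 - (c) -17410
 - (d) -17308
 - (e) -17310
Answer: e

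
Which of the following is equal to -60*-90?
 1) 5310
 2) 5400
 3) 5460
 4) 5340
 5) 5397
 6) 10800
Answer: 2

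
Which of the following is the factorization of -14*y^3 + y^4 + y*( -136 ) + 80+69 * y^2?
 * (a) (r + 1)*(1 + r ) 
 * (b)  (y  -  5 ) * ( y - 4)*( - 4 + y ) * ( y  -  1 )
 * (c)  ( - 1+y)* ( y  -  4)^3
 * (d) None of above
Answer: b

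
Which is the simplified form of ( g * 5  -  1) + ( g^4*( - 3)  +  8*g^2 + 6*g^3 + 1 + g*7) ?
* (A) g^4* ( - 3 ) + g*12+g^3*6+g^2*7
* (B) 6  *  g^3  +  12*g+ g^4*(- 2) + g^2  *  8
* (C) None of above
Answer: C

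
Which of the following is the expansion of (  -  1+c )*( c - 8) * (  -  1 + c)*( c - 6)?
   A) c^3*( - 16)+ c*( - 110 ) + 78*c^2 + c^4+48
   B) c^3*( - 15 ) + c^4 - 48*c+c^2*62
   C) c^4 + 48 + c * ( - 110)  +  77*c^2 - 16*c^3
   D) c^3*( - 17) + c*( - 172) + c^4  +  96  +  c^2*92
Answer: C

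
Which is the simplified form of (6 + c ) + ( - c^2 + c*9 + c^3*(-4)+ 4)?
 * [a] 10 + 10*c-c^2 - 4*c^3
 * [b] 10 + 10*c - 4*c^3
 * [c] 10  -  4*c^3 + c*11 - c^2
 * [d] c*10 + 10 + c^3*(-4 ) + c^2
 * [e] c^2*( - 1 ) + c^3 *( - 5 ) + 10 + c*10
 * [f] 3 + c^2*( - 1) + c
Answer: a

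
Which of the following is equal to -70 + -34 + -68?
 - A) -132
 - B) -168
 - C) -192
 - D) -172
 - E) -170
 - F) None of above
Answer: D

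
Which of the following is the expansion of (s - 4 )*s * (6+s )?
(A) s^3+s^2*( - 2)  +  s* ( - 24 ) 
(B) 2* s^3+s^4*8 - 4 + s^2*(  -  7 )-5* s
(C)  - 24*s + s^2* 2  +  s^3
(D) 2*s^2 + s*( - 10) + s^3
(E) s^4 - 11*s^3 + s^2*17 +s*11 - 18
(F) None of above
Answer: C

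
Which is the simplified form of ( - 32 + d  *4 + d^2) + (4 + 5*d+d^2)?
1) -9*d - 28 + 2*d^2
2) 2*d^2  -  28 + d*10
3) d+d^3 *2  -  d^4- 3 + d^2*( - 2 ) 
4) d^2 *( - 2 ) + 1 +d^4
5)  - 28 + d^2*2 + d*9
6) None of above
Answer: 5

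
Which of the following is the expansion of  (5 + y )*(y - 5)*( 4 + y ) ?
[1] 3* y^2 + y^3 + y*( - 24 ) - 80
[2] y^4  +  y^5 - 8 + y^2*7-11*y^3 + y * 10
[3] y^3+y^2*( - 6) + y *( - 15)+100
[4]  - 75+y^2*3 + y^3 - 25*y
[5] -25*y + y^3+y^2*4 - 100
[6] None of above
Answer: 5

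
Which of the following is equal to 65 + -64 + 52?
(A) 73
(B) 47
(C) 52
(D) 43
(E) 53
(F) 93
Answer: E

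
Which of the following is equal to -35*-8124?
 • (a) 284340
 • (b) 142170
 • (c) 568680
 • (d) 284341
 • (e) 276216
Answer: a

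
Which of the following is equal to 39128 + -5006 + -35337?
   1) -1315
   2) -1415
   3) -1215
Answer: 3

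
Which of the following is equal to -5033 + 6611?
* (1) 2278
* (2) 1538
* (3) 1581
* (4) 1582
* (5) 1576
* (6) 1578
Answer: 6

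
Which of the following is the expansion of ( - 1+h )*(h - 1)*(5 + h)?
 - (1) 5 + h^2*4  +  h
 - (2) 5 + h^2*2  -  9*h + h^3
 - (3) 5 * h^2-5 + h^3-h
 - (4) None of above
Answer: 4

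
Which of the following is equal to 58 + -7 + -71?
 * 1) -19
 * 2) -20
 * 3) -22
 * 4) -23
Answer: 2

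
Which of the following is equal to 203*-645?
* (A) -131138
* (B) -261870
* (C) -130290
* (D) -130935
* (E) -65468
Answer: D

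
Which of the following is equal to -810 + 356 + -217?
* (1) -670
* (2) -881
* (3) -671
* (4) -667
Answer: 3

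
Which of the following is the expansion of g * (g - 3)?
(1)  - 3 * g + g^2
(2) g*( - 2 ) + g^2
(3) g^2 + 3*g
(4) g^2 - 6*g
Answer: 1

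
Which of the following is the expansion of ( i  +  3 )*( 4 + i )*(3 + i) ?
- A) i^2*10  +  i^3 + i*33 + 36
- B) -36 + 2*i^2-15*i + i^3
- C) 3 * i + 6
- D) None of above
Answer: A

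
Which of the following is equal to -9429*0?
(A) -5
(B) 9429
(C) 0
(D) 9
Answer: C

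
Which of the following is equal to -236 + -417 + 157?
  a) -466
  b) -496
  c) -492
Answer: b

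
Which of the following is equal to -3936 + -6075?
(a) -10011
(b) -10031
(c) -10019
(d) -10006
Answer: a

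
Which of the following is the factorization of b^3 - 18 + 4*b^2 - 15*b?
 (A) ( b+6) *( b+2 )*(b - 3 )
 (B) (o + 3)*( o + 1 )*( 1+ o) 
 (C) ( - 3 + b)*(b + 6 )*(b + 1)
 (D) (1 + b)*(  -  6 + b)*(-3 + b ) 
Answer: C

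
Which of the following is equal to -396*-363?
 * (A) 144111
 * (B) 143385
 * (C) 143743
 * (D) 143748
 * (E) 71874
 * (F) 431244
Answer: D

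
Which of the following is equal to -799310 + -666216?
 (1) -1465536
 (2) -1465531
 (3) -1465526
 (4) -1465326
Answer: 3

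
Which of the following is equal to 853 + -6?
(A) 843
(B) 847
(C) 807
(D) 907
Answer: B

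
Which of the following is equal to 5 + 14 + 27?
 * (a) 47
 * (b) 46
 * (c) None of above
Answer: b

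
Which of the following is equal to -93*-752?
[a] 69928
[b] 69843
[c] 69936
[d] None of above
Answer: c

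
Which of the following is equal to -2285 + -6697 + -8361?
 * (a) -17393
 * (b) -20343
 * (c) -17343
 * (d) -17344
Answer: c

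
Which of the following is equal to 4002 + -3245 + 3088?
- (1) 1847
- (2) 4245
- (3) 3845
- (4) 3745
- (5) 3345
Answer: 3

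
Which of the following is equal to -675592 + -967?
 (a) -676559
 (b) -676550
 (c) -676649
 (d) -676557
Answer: a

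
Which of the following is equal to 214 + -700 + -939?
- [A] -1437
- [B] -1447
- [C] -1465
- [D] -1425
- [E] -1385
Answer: D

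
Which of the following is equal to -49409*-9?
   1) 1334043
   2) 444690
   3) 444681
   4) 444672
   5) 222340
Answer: 3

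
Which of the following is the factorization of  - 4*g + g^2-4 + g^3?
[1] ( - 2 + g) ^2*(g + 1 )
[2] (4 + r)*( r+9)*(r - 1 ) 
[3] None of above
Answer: 3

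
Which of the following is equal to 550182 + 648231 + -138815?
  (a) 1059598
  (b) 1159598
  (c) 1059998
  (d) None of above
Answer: a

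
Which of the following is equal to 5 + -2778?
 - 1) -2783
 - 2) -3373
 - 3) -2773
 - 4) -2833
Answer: 3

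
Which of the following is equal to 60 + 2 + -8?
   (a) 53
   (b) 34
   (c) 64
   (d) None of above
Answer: d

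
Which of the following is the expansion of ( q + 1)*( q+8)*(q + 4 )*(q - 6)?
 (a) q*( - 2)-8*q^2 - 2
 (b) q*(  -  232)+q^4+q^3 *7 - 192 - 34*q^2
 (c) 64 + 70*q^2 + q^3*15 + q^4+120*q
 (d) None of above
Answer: b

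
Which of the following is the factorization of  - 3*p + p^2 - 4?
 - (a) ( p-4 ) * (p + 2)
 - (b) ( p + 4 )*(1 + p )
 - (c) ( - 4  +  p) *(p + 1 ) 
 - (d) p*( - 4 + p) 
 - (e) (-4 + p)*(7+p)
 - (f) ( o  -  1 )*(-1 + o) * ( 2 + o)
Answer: c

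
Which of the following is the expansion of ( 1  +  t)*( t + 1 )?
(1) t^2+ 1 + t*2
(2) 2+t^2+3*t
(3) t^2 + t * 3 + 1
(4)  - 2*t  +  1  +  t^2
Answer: 1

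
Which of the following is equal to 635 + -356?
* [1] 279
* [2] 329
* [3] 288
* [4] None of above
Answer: 1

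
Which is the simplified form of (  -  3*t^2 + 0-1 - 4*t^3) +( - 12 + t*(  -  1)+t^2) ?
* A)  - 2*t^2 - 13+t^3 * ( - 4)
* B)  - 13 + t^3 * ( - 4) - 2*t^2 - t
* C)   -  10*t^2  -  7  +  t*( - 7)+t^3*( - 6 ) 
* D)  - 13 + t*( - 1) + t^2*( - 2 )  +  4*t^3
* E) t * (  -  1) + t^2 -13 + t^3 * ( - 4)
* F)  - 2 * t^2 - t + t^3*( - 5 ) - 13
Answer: B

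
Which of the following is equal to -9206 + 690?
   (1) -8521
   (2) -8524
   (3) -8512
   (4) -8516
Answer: 4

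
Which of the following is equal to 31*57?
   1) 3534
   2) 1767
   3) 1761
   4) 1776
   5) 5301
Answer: 2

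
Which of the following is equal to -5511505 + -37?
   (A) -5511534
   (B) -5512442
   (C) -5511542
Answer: C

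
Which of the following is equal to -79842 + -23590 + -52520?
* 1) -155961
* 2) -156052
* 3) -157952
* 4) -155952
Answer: 4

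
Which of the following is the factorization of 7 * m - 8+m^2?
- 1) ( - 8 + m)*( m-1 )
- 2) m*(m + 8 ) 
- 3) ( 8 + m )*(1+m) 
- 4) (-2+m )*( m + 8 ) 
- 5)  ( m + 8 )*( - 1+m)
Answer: 5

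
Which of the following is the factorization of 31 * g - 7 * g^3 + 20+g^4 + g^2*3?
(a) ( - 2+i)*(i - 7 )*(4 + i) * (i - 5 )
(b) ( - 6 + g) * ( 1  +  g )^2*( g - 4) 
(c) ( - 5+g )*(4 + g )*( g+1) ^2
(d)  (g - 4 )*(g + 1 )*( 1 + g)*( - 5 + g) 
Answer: d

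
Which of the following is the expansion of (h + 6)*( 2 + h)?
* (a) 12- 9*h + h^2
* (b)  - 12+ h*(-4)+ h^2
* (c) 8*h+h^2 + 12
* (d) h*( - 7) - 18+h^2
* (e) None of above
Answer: c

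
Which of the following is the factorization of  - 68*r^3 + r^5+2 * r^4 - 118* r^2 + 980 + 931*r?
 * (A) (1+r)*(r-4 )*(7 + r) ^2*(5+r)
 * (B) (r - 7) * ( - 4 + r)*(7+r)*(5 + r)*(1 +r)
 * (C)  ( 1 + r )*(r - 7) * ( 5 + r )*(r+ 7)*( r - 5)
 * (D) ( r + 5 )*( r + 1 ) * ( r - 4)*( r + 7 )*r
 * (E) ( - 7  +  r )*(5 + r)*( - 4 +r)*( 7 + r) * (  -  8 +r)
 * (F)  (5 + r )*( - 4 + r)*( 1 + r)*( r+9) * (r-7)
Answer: B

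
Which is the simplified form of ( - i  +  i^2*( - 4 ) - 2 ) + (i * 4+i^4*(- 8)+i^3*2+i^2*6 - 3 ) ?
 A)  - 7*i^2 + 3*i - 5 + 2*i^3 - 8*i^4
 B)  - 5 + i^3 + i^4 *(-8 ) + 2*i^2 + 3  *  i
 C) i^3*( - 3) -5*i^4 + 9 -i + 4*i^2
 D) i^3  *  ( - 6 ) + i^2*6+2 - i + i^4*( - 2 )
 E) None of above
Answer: E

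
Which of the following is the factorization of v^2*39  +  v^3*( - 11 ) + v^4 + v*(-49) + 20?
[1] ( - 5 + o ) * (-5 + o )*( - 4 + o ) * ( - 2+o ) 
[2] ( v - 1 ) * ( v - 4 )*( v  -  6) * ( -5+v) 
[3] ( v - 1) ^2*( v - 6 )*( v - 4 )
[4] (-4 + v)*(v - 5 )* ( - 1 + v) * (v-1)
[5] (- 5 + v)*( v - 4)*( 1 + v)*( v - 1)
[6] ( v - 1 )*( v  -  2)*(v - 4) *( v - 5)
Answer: 4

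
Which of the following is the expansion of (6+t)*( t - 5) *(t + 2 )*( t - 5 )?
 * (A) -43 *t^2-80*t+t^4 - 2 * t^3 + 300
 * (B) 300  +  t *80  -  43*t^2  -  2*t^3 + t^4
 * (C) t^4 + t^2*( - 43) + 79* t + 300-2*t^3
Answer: B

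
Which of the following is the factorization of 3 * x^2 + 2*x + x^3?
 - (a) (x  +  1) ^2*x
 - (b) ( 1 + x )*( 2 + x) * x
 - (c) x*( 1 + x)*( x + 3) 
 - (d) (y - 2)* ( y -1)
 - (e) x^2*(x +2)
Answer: b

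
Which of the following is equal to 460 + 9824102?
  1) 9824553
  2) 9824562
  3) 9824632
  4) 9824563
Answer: 2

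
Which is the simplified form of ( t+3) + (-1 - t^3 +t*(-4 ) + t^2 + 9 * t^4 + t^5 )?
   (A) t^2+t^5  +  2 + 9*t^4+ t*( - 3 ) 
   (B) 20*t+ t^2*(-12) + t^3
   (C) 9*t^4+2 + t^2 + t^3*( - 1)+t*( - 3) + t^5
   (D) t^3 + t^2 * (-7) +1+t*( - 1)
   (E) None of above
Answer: C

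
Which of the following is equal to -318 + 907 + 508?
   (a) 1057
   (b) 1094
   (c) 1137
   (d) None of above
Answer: d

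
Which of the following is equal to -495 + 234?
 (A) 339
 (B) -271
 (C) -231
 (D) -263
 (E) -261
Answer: E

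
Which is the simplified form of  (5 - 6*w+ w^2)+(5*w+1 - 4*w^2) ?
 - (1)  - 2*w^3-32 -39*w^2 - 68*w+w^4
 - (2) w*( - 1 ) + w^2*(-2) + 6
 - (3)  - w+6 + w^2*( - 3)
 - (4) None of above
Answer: 3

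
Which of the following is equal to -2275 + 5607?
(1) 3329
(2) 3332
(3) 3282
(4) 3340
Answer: 2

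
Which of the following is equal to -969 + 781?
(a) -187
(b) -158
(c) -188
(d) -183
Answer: c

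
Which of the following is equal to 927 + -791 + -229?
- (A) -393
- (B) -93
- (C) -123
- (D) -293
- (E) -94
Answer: B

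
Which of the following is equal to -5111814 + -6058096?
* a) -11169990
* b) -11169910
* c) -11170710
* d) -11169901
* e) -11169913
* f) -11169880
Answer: b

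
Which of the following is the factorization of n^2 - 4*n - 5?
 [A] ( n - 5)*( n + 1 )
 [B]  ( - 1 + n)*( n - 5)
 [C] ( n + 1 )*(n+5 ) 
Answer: A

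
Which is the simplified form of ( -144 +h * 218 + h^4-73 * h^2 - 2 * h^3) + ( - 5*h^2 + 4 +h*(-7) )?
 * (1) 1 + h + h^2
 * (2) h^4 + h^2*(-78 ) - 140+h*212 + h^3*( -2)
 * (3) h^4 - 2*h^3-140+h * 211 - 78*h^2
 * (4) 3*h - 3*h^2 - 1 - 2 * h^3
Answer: 3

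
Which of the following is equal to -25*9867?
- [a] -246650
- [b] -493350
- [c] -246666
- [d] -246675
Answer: d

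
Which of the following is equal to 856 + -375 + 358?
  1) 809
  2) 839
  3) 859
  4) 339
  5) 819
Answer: 2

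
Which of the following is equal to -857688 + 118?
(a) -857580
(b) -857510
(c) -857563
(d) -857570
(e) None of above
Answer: d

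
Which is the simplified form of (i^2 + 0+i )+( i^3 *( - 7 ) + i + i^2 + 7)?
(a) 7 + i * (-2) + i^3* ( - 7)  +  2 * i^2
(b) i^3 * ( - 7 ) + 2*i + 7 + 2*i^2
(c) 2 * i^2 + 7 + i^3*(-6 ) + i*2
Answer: b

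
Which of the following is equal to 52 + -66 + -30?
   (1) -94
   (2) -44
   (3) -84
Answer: 2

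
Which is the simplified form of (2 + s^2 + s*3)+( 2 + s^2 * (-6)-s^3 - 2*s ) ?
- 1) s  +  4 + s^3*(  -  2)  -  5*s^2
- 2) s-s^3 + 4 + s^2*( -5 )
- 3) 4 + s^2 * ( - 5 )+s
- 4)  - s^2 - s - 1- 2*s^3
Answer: 2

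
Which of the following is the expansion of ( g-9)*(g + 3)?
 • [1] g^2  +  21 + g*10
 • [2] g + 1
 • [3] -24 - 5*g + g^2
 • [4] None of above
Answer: 4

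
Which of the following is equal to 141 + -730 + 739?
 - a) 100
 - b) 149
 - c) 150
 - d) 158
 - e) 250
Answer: c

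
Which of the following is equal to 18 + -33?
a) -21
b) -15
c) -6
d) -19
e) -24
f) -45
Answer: b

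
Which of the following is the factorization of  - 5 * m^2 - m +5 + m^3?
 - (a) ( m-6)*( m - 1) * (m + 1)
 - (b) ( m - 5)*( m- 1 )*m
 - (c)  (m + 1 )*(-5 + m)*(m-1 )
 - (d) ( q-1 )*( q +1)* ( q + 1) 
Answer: c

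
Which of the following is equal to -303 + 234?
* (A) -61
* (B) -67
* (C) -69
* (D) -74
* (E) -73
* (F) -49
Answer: C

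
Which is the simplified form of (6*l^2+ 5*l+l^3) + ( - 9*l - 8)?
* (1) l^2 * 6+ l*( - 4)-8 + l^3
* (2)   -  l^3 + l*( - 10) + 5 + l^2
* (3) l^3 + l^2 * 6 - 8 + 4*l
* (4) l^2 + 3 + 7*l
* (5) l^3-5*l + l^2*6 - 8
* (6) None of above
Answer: 1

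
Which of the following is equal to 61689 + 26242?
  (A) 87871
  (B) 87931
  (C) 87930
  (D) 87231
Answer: B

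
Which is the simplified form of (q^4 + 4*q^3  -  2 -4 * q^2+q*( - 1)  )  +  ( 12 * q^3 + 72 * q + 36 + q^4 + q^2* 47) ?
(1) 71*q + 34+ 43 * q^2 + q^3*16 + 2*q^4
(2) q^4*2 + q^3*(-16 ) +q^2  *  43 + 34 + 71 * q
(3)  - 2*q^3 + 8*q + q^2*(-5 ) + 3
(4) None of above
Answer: 1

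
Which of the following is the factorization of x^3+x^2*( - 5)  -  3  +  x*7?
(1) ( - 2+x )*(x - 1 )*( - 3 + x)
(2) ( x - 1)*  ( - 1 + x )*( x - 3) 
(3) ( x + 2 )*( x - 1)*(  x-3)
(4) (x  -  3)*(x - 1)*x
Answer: 2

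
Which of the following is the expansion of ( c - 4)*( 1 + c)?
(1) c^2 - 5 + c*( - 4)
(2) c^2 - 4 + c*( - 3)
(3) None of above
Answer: 2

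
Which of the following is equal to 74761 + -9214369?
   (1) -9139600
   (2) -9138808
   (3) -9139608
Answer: 3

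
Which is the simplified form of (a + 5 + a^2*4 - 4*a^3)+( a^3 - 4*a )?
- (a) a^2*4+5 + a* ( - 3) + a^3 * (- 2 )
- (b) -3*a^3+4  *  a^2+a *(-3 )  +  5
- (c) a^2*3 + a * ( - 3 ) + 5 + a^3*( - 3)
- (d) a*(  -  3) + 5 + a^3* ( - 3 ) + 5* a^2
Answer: b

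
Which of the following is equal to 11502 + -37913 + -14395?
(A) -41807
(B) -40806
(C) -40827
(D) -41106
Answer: B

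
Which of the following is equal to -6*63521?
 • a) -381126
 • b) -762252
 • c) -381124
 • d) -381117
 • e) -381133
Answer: a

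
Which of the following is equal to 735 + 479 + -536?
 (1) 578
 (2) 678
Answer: 2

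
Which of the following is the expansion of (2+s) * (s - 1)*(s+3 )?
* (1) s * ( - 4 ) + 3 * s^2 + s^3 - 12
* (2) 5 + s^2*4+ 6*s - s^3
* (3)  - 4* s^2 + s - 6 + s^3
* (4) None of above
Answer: 4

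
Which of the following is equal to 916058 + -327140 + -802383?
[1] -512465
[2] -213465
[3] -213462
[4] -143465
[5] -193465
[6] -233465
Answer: 2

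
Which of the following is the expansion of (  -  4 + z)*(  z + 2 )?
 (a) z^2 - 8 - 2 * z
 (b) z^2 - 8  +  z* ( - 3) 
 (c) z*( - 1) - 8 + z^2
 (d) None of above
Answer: a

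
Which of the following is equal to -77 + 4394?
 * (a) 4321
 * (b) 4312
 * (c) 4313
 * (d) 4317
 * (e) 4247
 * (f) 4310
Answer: d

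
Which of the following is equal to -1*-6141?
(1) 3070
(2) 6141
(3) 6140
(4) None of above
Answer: 2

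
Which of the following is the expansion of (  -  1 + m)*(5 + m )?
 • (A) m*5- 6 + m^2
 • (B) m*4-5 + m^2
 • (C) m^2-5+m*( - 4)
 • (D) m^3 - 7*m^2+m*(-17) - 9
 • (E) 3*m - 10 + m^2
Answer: B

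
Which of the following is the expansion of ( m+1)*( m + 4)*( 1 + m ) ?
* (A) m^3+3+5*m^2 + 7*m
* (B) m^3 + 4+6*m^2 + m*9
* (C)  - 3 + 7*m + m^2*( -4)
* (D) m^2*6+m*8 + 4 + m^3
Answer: B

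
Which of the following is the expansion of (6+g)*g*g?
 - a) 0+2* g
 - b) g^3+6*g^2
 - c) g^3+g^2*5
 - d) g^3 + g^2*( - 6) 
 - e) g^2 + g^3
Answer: b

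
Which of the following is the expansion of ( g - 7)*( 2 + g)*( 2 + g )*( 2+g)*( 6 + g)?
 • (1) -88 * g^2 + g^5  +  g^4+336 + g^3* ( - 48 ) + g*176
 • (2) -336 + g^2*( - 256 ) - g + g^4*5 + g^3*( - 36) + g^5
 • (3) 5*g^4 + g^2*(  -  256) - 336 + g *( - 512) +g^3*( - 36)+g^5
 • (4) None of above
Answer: 3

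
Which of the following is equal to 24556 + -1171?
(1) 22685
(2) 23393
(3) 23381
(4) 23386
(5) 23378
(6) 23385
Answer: 6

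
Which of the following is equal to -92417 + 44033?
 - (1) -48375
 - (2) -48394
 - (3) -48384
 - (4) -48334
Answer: 3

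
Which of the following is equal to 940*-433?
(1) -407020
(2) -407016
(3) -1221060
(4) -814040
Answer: 1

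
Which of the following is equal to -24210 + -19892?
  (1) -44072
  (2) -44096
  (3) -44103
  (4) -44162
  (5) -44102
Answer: 5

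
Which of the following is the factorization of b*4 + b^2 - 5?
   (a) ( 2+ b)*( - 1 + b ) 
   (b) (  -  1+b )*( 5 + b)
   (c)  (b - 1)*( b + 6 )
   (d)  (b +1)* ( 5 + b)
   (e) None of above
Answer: b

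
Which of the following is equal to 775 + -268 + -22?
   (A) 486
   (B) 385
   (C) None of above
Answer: C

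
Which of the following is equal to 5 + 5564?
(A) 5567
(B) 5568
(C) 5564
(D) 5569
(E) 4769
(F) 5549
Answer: D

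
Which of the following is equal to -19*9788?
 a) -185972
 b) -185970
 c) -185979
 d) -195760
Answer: a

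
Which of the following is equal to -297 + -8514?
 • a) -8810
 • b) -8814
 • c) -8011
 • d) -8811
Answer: d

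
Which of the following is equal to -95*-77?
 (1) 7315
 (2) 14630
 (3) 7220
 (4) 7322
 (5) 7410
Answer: 1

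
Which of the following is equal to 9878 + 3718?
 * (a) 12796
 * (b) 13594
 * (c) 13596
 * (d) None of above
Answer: c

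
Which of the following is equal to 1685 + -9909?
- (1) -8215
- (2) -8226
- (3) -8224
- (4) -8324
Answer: 3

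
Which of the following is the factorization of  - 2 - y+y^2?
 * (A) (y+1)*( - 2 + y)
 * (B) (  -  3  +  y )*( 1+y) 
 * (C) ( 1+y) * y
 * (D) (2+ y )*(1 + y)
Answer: A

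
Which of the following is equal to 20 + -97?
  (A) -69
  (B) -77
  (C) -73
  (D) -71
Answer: B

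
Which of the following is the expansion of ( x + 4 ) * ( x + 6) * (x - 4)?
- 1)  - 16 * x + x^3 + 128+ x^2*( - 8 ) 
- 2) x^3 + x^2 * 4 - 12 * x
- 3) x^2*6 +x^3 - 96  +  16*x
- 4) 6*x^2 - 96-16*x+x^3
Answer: 4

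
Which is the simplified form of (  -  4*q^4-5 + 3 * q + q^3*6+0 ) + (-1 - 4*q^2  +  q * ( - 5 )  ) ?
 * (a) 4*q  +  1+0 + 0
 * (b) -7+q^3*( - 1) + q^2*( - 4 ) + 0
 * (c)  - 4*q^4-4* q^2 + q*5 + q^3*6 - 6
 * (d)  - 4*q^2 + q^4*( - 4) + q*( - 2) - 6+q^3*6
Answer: d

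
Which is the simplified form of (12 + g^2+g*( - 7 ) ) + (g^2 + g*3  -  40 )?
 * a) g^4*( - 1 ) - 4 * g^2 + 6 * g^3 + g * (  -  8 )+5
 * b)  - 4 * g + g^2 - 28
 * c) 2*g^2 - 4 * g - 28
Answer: c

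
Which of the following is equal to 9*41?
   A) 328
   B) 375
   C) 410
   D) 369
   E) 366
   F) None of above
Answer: D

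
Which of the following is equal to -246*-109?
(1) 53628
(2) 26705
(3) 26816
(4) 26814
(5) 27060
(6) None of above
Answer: 4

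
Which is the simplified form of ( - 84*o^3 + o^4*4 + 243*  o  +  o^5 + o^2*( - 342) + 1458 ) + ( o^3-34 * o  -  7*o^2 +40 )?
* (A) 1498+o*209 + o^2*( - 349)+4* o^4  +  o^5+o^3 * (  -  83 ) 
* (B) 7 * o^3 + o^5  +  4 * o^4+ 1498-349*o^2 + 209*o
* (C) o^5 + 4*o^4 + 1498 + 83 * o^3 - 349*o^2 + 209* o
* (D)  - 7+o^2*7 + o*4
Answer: A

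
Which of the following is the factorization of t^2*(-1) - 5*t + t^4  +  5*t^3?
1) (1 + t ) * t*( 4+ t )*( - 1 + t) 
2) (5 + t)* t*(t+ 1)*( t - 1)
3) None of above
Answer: 2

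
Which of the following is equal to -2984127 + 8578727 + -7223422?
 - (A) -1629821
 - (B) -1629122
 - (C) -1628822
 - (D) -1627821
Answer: C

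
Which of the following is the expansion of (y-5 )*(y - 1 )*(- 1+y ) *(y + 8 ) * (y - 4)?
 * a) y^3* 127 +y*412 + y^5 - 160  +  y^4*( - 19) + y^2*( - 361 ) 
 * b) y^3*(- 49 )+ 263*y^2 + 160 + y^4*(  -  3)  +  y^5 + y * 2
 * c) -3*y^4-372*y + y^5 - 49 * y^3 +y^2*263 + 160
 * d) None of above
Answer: c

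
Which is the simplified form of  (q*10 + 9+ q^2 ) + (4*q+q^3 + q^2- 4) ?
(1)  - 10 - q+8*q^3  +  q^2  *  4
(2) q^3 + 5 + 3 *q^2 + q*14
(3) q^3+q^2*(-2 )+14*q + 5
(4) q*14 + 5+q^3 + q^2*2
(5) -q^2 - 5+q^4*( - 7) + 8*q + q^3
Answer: 4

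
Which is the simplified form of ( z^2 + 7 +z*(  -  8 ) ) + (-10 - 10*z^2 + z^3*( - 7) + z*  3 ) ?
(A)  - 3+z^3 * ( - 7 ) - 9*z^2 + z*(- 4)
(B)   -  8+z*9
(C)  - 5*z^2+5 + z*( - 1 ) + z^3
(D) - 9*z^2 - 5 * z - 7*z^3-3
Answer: D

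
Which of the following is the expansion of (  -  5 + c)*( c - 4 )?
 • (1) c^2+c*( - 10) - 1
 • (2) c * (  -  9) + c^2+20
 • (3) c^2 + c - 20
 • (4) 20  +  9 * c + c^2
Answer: 2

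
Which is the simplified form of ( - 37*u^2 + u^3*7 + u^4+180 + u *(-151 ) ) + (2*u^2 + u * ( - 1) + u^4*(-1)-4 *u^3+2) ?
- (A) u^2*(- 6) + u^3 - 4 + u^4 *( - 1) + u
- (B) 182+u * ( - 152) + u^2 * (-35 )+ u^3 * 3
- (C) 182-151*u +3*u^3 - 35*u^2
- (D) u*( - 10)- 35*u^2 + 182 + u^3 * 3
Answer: B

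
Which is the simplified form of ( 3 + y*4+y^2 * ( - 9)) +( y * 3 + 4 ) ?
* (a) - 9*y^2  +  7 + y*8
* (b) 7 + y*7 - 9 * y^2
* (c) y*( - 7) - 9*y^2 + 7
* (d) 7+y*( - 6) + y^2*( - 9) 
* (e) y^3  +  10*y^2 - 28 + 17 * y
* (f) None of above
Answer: b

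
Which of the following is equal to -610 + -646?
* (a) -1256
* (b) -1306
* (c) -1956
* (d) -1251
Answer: a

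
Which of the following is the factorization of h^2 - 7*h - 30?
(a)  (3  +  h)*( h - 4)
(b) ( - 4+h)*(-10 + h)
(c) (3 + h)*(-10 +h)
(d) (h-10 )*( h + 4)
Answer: c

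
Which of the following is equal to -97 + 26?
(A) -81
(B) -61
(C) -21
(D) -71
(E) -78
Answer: D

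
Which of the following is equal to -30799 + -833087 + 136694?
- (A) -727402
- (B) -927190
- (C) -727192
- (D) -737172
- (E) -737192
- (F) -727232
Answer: C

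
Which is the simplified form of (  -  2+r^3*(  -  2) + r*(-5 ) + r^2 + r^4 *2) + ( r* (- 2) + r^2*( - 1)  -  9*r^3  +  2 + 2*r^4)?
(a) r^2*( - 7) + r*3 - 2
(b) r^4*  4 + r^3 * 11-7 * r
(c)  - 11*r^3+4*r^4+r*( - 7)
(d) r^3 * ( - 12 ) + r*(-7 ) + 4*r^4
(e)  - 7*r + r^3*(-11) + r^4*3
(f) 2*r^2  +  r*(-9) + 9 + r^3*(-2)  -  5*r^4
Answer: c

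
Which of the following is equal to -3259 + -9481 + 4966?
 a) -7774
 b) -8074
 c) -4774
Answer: a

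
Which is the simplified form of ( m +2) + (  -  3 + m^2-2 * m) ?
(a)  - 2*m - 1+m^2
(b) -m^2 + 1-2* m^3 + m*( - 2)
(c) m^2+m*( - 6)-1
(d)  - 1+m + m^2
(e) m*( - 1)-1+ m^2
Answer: e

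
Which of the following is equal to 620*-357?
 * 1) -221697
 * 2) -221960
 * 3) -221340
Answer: 3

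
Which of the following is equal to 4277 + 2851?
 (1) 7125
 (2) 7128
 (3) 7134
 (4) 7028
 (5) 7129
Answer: 2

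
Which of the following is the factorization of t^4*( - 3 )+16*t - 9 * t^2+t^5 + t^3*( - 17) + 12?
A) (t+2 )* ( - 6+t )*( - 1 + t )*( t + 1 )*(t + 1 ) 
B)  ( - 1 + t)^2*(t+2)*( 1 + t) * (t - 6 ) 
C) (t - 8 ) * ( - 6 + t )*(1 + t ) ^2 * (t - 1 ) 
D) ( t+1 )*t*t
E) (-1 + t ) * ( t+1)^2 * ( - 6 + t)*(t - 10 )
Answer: A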